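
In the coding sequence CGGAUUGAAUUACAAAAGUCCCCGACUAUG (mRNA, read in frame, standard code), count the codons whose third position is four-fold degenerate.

4

Codon 1 CGG (Arg): third position 4-fold.
Codon 2 AUU (Ile): third position 3-fold.
Codon 3 GAA (Glu): third position 2-fold.
Codon 4 UUA (Leu): third position 2-fold.
Codon 5 CAA (Gln): third position 2-fold.
Codon 6 AAG (Lys): third position 2-fold.
Codon 7 UCC (Ser): third position 4-fold.
Codon 8 CCG (Pro): third position 4-fold.
Codon 9 ACU (Thr): third position 4-fold.
Codon 10 AUG (Met): third position 1-fold.
Four-fold degenerate third positions: 4.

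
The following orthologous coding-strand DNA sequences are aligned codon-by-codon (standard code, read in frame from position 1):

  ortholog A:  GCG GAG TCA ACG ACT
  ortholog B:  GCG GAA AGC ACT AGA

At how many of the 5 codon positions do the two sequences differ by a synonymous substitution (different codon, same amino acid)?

Codon 1: GCG Ala / GCG Ala — identical.
Codon 2: GAG Glu / GAA Glu — synonymous.
Codon 3: TCA Ser / AGC Ser — synonymous.
Codon 4: ACG Thr / ACT Thr — synonymous.
Codon 5: ACT Thr / AGA Arg — nonsynonymous.
Synonymous differences: 3.

3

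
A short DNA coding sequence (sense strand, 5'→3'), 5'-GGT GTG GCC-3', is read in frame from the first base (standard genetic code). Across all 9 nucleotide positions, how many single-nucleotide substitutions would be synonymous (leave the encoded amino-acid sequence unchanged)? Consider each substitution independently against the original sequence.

9

Codon 1 (GGT, Gly): 3 synonymous substitutions.
Codon 2 (GTG, Val): 3 synonymous substitutions.
Codon 3 (GCC, Ala): 3 synonymous substitutions.
Total: 3 + 3 + 3 = 9.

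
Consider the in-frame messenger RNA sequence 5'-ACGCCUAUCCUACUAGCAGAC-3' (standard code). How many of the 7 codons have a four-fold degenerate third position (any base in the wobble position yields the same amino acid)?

Codon 1 ACG (Thr): third position 4-fold.
Codon 2 CCU (Pro): third position 4-fold.
Codon 3 AUC (Ile): third position 3-fold.
Codon 4 CUA (Leu): third position 4-fold.
Codon 5 CUA (Leu): third position 4-fold.
Codon 6 GCA (Ala): third position 4-fold.
Codon 7 GAC (Asp): third position 2-fold.
Four-fold degenerate third positions: 5.

5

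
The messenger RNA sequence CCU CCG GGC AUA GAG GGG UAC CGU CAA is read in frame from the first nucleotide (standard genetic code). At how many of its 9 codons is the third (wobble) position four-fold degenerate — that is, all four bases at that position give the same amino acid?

5

Codon 1 CCU (Pro): third position 4-fold.
Codon 2 CCG (Pro): third position 4-fold.
Codon 3 GGC (Gly): third position 4-fold.
Codon 4 AUA (Ile): third position 3-fold.
Codon 5 GAG (Glu): third position 2-fold.
Codon 6 GGG (Gly): third position 4-fold.
Codon 7 UAC (Tyr): third position 2-fold.
Codon 8 CGU (Arg): third position 4-fold.
Codon 9 CAA (Gln): third position 2-fold.
Four-fold degenerate third positions: 5.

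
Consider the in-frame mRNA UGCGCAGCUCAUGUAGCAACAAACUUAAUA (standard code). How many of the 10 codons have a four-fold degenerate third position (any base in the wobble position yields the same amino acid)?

Codon 1 UGC (Cys): third position 2-fold.
Codon 2 GCA (Ala): third position 4-fold.
Codon 3 GCU (Ala): third position 4-fold.
Codon 4 CAU (His): third position 2-fold.
Codon 5 GUA (Val): third position 4-fold.
Codon 6 GCA (Ala): third position 4-fold.
Codon 7 ACA (Thr): third position 4-fold.
Codon 8 AAC (Asn): third position 2-fold.
Codon 9 UUA (Leu): third position 2-fold.
Codon 10 AUA (Ile): third position 3-fold.
Four-fold degenerate third positions: 5.

5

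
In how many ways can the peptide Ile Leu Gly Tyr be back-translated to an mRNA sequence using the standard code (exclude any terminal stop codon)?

144

Ile: 3 codons.
Leu: 6 codons.
Gly: 4 codons.
Tyr: 2 codons.
3 × 6 × 4 × 2 = 144.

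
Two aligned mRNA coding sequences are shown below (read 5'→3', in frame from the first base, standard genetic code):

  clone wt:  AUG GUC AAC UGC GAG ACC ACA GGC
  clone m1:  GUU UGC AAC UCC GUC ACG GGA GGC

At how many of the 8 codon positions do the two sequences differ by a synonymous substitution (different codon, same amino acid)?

1

Codon 1: AUG Met / GUU Val — nonsynonymous.
Codon 2: GUC Val / UGC Cys — nonsynonymous.
Codon 3: AAC Asn / AAC Asn — identical.
Codon 4: UGC Cys / UCC Ser — nonsynonymous.
Codon 5: GAG Glu / GUC Val — nonsynonymous.
Codon 6: ACC Thr / ACG Thr — synonymous.
Codon 7: ACA Thr / GGA Gly — nonsynonymous.
Codon 8: GGC Gly / GGC Gly — identical.
Synonymous differences: 1.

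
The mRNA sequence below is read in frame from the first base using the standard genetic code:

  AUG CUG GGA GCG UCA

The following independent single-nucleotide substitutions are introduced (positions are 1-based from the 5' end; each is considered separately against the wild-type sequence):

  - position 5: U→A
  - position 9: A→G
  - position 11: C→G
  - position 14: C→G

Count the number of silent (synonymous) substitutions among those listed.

1

Codon 2: CUG (Leu) → CAG (Gln) — missense.
Codon 3: GGA (Gly) → GGG (Gly) — synonymous.
Codon 4: GCG (Ala) → GGG (Gly) — missense.
Codon 5: UCA (Ser) → UGA (Stop) — nonsense.
Synonymous: 1 of 4.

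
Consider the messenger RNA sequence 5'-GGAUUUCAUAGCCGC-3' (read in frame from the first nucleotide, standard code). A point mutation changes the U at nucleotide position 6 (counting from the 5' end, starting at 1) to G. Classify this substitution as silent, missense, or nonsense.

Position 6 falls in codon 2: UUU → Phe.
After the substitution the codon is UUG → Leu.
Phe ≠ Leu, so this is a missense mutation.

missense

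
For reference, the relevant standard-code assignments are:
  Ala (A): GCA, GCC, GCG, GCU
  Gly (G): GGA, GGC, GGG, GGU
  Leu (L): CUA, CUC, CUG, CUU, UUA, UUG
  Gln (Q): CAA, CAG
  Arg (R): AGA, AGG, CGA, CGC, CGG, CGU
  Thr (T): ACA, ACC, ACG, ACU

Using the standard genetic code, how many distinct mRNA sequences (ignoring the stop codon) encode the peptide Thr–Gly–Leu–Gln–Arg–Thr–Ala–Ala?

73728

Thr: 4 codons.
Gly: 4 codons.
Leu: 6 codons.
Gln: 2 codons.
Arg: 6 codons.
Thr: 4 codons.
Ala: 4 codons.
Ala: 4 codons.
4 × 4 × 6 × 2 × 6 × 4 × 4 × 4 = 73728.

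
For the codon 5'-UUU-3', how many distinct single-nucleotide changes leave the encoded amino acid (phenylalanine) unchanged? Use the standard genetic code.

Position 1: none → 0 synonymous.
Position 2: none → 0 synonymous.
Position 3: UUC → 1 synonymous.
Total: 0 + 0 + 1 = 1.

1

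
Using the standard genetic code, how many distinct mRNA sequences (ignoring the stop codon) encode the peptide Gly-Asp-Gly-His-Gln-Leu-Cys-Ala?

Gly: 4 codons.
Asp: 2 codons.
Gly: 4 codons.
His: 2 codons.
Gln: 2 codons.
Leu: 6 codons.
Cys: 2 codons.
Ala: 4 codons.
4 × 2 × 4 × 2 × 2 × 6 × 2 × 4 = 6144.

6144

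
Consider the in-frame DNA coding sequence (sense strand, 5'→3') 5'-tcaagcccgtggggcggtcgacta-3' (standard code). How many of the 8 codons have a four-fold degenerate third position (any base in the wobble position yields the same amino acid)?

Codon 1 TCA (Ser): third position 4-fold.
Codon 2 AGC (Ser): third position 2-fold.
Codon 3 CCG (Pro): third position 4-fold.
Codon 4 TGG (Trp): third position 1-fold.
Codon 5 GGC (Gly): third position 4-fold.
Codon 6 GGT (Gly): third position 4-fold.
Codon 7 CGA (Arg): third position 4-fold.
Codon 8 CTA (Leu): third position 4-fold.
Four-fold degenerate third positions: 6.

6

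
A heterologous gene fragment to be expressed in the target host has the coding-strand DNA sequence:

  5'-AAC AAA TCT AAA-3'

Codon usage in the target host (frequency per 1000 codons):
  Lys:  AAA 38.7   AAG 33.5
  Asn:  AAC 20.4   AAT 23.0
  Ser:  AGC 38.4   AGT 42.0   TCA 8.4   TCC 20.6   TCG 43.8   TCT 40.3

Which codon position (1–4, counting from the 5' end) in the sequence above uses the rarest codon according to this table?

Codon 1 AAC (Asn): 20.4 per 1000.
Codon 2 AAA (Lys): 38.7 per 1000.
Codon 3 TCT (Ser): 40.3 per 1000.
Codon 4 AAA (Lys): 38.7 per 1000.
Lowest frequency is 20.4 at codon 1.

1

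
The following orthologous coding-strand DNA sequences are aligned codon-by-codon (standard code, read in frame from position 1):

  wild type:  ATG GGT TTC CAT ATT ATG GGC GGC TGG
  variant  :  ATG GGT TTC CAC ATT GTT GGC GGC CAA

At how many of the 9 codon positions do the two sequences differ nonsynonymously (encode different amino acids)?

2

Codon 1: ATG Met / ATG Met — identical.
Codon 2: GGT Gly / GGT Gly — identical.
Codon 3: TTC Phe / TTC Phe — identical.
Codon 4: CAT His / CAC His — synonymous.
Codon 5: ATT Ile / ATT Ile — identical.
Codon 6: ATG Met / GTT Val — nonsynonymous.
Codon 7: GGC Gly / GGC Gly — identical.
Codon 8: GGC Gly / GGC Gly — identical.
Codon 9: TGG Trp / CAA Gln — nonsynonymous.
Nonsynonymous differences: 2.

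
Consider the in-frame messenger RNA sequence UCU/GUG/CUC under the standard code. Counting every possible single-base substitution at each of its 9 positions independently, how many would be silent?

Codon 1 (UCU, Ser): 3 synonymous substitutions.
Codon 2 (GUG, Val): 3 synonymous substitutions.
Codon 3 (CUC, Leu): 3 synonymous substitutions.
Total: 3 + 3 + 3 = 9.

9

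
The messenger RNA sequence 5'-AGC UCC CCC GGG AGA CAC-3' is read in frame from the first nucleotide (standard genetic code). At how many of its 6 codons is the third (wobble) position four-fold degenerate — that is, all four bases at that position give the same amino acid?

3

Codon 1 AGC (Ser): third position 2-fold.
Codon 2 UCC (Ser): third position 4-fold.
Codon 3 CCC (Pro): third position 4-fold.
Codon 4 GGG (Gly): third position 4-fold.
Codon 5 AGA (Arg): third position 2-fold.
Codon 6 CAC (His): third position 2-fold.
Four-fold degenerate third positions: 3.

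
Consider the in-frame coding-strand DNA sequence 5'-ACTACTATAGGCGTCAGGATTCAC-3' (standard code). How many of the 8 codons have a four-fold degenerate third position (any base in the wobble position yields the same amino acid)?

Codon 1 ACT (Thr): third position 4-fold.
Codon 2 ACT (Thr): third position 4-fold.
Codon 3 ATA (Ile): third position 3-fold.
Codon 4 GGC (Gly): third position 4-fold.
Codon 5 GTC (Val): third position 4-fold.
Codon 6 AGG (Arg): third position 2-fold.
Codon 7 ATT (Ile): third position 3-fold.
Codon 8 CAC (His): third position 2-fold.
Four-fold degenerate third positions: 4.

4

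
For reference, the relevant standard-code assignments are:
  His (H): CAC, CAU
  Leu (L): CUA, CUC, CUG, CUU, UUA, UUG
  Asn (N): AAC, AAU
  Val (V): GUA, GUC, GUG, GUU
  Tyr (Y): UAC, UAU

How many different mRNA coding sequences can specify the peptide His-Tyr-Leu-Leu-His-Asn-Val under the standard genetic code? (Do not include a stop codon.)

His: 2 codons.
Tyr: 2 codons.
Leu: 6 codons.
Leu: 6 codons.
His: 2 codons.
Asn: 2 codons.
Val: 4 codons.
2 × 2 × 6 × 6 × 2 × 2 × 4 = 2304.

2304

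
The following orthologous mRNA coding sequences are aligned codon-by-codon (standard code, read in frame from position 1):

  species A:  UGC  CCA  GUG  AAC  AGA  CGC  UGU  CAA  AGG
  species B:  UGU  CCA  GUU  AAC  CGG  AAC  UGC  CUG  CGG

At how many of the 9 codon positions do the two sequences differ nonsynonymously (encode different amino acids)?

Codon 1: UGC Cys / UGU Cys — synonymous.
Codon 2: CCA Pro / CCA Pro — identical.
Codon 3: GUG Val / GUU Val — synonymous.
Codon 4: AAC Asn / AAC Asn — identical.
Codon 5: AGA Arg / CGG Arg — synonymous.
Codon 6: CGC Arg / AAC Asn — nonsynonymous.
Codon 7: UGU Cys / UGC Cys — synonymous.
Codon 8: CAA Gln / CUG Leu — nonsynonymous.
Codon 9: AGG Arg / CGG Arg — synonymous.
Nonsynonymous differences: 2.

2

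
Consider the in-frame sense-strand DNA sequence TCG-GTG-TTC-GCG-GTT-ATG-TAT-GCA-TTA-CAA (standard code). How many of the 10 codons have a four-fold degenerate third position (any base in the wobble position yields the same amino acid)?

5

Codon 1 TCG (Ser): third position 4-fold.
Codon 2 GTG (Val): third position 4-fold.
Codon 3 TTC (Phe): third position 2-fold.
Codon 4 GCG (Ala): third position 4-fold.
Codon 5 GTT (Val): third position 4-fold.
Codon 6 ATG (Met): third position 1-fold.
Codon 7 TAT (Tyr): third position 2-fold.
Codon 8 GCA (Ala): third position 4-fold.
Codon 9 TTA (Leu): third position 2-fold.
Codon 10 CAA (Gln): third position 2-fold.
Four-fold degenerate third positions: 5.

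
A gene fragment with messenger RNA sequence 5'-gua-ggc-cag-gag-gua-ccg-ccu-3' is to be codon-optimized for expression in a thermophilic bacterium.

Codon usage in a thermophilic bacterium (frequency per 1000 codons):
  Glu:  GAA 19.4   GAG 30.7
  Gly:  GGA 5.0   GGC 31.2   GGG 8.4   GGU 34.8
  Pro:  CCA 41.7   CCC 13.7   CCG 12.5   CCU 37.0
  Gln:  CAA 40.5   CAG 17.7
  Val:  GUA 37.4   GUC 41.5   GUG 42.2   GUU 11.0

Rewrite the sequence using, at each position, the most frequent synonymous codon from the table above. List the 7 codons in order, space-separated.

Codon 1 (Val): best is GUG at 42.2.
Codon 2 (Gly): best is GGU at 34.8.
Codon 3 (Gln): best is CAA at 40.5.
Codon 4 (Glu): best is GAG at 30.7.
Codon 5 (Val): best is GUG at 42.2.
Codon 6 (Pro): best is CCA at 41.7.
Codon 7 (Pro): best is CCA at 41.7.

GUG GGU CAA GAG GUG CCA CCA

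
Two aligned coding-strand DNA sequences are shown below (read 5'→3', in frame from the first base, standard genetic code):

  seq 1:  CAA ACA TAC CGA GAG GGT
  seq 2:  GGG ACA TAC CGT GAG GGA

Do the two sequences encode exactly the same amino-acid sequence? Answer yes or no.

Codon 1: CAA Gln / GGG Gly — nonsynonymous.
Codon 2: ACA Thr / ACA Thr — identical.
Codon 3: TAC Tyr / TAC Tyr — identical.
Codon 4: CGA Arg / CGT Arg — synonymous.
Codon 5: GAG Glu / GAG Glu — identical.
Codon 6: GGT Gly / GGA Gly — synonymous.
Nonsynonymous differences: 1 → different protein.

no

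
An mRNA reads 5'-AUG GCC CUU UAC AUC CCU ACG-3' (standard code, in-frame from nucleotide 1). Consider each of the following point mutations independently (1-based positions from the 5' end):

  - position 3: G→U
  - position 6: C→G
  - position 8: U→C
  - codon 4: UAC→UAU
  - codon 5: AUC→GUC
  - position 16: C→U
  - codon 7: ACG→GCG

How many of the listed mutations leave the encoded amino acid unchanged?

Codon 1: AUG (Met) → AUU (Ile) — missense.
Codon 2: GCC (Ala) → GCG (Ala) — synonymous.
Codon 3: CUU (Leu) → CCU (Pro) — missense.
Codon 4: UAC (Tyr) → UAU (Tyr) — synonymous.
Codon 5: AUC (Ile) → GUC (Val) — missense.
Codon 6: CCU (Pro) → UCU (Ser) — missense.
Codon 7: ACG (Thr) → GCG (Ala) — missense.
Synonymous: 2 of 7.

2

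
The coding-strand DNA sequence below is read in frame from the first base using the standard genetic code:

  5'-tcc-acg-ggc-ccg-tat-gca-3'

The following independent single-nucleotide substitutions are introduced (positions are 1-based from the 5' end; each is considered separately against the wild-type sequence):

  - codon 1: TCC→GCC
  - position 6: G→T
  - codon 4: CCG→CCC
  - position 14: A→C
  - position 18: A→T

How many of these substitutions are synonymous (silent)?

3

Codon 1: TCC (Ser) → GCC (Ala) — missense.
Codon 2: ACG (Thr) → ACT (Thr) — synonymous.
Codon 4: CCG (Pro) → CCC (Pro) — synonymous.
Codon 5: TAT (Tyr) → TCT (Ser) — missense.
Codon 6: GCA (Ala) → GCT (Ala) — synonymous.
Synonymous: 3 of 5.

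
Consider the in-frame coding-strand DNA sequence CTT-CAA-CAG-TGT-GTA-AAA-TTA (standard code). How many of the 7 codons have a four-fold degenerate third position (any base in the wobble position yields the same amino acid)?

Codon 1 CTT (Leu): third position 4-fold.
Codon 2 CAA (Gln): third position 2-fold.
Codon 3 CAG (Gln): third position 2-fold.
Codon 4 TGT (Cys): third position 2-fold.
Codon 5 GTA (Val): third position 4-fold.
Codon 6 AAA (Lys): third position 2-fold.
Codon 7 TTA (Leu): third position 2-fold.
Four-fold degenerate third positions: 2.

2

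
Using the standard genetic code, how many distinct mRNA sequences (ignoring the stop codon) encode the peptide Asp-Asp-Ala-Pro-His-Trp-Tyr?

Asp: 2 codons.
Asp: 2 codons.
Ala: 4 codons.
Pro: 4 codons.
His: 2 codons.
Trp: 1 codon.
Tyr: 2 codons.
2 × 2 × 4 × 4 × 2 × 1 × 2 = 256.

256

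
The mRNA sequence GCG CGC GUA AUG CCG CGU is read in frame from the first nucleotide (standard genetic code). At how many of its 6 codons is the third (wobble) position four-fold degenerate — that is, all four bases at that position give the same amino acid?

Codon 1 GCG (Ala): third position 4-fold.
Codon 2 CGC (Arg): third position 4-fold.
Codon 3 GUA (Val): third position 4-fold.
Codon 4 AUG (Met): third position 1-fold.
Codon 5 CCG (Pro): third position 4-fold.
Codon 6 CGU (Arg): third position 4-fold.
Four-fold degenerate third positions: 5.

5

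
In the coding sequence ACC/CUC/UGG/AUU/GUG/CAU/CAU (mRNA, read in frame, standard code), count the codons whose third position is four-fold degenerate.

3

Codon 1 ACC (Thr): third position 4-fold.
Codon 2 CUC (Leu): third position 4-fold.
Codon 3 UGG (Trp): third position 1-fold.
Codon 4 AUU (Ile): third position 3-fold.
Codon 5 GUG (Val): third position 4-fold.
Codon 6 CAU (His): third position 2-fold.
Codon 7 CAU (His): third position 2-fold.
Four-fold degenerate third positions: 3.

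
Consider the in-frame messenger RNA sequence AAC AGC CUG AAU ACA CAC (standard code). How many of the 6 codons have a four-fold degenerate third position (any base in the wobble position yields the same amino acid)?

Codon 1 AAC (Asn): third position 2-fold.
Codon 2 AGC (Ser): third position 2-fold.
Codon 3 CUG (Leu): third position 4-fold.
Codon 4 AAU (Asn): third position 2-fold.
Codon 5 ACA (Thr): third position 4-fold.
Codon 6 CAC (His): third position 2-fold.
Four-fold degenerate third positions: 2.

2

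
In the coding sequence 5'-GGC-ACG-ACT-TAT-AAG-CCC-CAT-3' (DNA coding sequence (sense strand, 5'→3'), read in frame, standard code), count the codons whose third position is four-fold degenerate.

4

Codon 1 GGC (Gly): third position 4-fold.
Codon 2 ACG (Thr): third position 4-fold.
Codon 3 ACT (Thr): third position 4-fold.
Codon 4 TAT (Tyr): third position 2-fold.
Codon 5 AAG (Lys): third position 2-fold.
Codon 6 CCC (Pro): third position 4-fold.
Codon 7 CAT (His): third position 2-fold.
Four-fold degenerate third positions: 4.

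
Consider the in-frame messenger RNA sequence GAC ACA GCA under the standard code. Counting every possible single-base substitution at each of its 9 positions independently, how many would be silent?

Codon 1 (GAC, Asp): 1 synonymous substitution.
Codon 2 (ACA, Thr): 3 synonymous substitutions.
Codon 3 (GCA, Ala): 3 synonymous substitutions.
Total: 1 + 3 + 3 = 7.

7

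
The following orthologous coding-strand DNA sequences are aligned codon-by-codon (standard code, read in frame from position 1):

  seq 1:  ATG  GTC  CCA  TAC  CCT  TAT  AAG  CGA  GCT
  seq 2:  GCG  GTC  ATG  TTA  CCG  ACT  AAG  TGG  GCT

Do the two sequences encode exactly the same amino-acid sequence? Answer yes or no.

Codon 1: ATG Met / GCG Ala — nonsynonymous.
Codon 2: GTC Val / GTC Val — identical.
Codon 3: CCA Pro / ATG Met — nonsynonymous.
Codon 4: TAC Tyr / TTA Leu — nonsynonymous.
Codon 5: CCT Pro / CCG Pro — synonymous.
Codon 6: TAT Tyr / ACT Thr — nonsynonymous.
Codon 7: AAG Lys / AAG Lys — identical.
Codon 8: CGA Arg / TGG Trp — nonsynonymous.
Codon 9: GCT Ala / GCT Ala — identical.
Nonsynonymous differences: 5 → different protein.

no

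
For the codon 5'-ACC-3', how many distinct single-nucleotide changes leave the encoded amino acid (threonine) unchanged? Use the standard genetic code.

Position 1: none → 0 synonymous.
Position 2: none → 0 synonymous.
Position 3: ACT, ACA, ACG → 3 synonymous.
Total: 0 + 0 + 3 = 3.

3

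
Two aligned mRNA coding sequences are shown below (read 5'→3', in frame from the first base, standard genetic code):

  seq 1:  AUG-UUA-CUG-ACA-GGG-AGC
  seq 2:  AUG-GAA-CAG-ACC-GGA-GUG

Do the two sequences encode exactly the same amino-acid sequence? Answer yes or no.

no

Codon 1: AUG Met / AUG Met — identical.
Codon 2: UUA Leu / GAA Glu — nonsynonymous.
Codon 3: CUG Leu / CAG Gln — nonsynonymous.
Codon 4: ACA Thr / ACC Thr — synonymous.
Codon 5: GGG Gly / GGA Gly — synonymous.
Codon 6: AGC Ser / GUG Val — nonsynonymous.
Nonsynonymous differences: 3 → different protein.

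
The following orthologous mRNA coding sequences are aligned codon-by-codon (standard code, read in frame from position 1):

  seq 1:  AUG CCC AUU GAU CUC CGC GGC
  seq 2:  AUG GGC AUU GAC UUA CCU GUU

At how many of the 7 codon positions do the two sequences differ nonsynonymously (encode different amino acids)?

Codon 1: AUG Met / AUG Met — identical.
Codon 2: CCC Pro / GGC Gly — nonsynonymous.
Codon 3: AUU Ile / AUU Ile — identical.
Codon 4: GAU Asp / GAC Asp — synonymous.
Codon 5: CUC Leu / UUA Leu — synonymous.
Codon 6: CGC Arg / CCU Pro — nonsynonymous.
Codon 7: GGC Gly / GUU Val — nonsynonymous.
Nonsynonymous differences: 3.

3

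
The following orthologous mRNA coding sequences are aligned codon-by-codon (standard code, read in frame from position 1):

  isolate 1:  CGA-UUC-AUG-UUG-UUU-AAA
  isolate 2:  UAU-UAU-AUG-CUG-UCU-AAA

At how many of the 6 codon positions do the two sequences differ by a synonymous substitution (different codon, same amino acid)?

Codon 1: CGA Arg / UAU Tyr — nonsynonymous.
Codon 2: UUC Phe / UAU Tyr — nonsynonymous.
Codon 3: AUG Met / AUG Met — identical.
Codon 4: UUG Leu / CUG Leu — synonymous.
Codon 5: UUU Phe / UCU Ser — nonsynonymous.
Codon 6: AAA Lys / AAA Lys — identical.
Synonymous differences: 1.

1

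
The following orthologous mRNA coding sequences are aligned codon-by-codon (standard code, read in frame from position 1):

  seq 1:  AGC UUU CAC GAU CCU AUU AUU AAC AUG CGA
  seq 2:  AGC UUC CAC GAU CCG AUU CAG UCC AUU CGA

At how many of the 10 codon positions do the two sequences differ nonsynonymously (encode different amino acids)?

Codon 1: AGC Ser / AGC Ser — identical.
Codon 2: UUU Phe / UUC Phe — synonymous.
Codon 3: CAC His / CAC His — identical.
Codon 4: GAU Asp / GAU Asp — identical.
Codon 5: CCU Pro / CCG Pro — synonymous.
Codon 6: AUU Ile / AUU Ile — identical.
Codon 7: AUU Ile / CAG Gln — nonsynonymous.
Codon 8: AAC Asn / UCC Ser — nonsynonymous.
Codon 9: AUG Met / AUU Ile — nonsynonymous.
Codon 10: CGA Arg / CGA Arg — identical.
Nonsynonymous differences: 3.

3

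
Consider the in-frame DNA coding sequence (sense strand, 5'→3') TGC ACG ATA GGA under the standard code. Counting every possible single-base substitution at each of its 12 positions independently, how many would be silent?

Codon 1 (TGC, Cys): 1 synonymous substitution.
Codon 2 (ACG, Thr): 3 synonymous substitutions.
Codon 3 (ATA, Ile): 2 synonymous substitutions.
Codon 4 (GGA, Gly): 3 synonymous substitutions.
Total: 1 + 3 + 2 + 3 = 9.

9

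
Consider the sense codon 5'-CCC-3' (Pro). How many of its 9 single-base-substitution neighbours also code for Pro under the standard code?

Position 1: none → 0 synonymous.
Position 2: none → 0 synonymous.
Position 3: CCU, CCA, CCG → 3 synonymous.
Total: 0 + 0 + 3 = 3.

3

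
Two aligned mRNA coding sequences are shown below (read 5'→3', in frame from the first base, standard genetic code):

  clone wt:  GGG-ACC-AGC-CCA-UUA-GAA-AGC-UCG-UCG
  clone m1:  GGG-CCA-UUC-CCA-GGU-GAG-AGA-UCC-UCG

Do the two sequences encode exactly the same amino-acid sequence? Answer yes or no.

Codon 1: GGG Gly / GGG Gly — identical.
Codon 2: ACC Thr / CCA Pro — nonsynonymous.
Codon 3: AGC Ser / UUC Phe — nonsynonymous.
Codon 4: CCA Pro / CCA Pro — identical.
Codon 5: UUA Leu / GGU Gly — nonsynonymous.
Codon 6: GAA Glu / GAG Glu — synonymous.
Codon 7: AGC Ser / AGA Arg — nonsynonymous.
Codon 8: UCG Ser / UCC Ser — synonymous.
Codon 9: UCG Ser / UCG Ser — identical.
Nonsynonymous differences: 4 → different protein.

no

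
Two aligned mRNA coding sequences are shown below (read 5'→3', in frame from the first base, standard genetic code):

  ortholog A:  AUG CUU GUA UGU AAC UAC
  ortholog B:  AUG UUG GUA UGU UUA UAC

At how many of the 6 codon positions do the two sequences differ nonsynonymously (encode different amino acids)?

1

Codon 1: AUG Met / AUG Met — identical.
Codon 2: CUU Leu / UUG Leu — synonymous.
Codon 3: GUA Val / GUA Val — identical.
Codon 4: UGU Cys / UGU Cys — identical.
Codon 5: AAC Asn / UUA Leu — nonsynonymous.
Codon 6: UAC Tyr / UAC Tyr — identical.
Nonsynonymous differences: 1.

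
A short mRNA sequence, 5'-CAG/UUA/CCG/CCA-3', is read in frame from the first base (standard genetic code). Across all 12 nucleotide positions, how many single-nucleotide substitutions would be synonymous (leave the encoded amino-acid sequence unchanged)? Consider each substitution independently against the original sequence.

Codon 1 (CAG, Gln): 1 synonymous substitution.
Codon 2 (UUA, Leu): 2 synonymous substitutions.
Codon 3 (CCG, Pro): 3 synonymous substitutions.
Codon 4 (CCA, Pro): 3 synonymous substitutions.
Total: 1 + 2 + 3 + 3 = 9.

9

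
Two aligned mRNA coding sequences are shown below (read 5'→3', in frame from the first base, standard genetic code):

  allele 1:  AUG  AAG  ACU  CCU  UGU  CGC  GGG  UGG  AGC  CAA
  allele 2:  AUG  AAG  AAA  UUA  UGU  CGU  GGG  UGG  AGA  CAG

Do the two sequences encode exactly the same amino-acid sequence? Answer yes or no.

no

Codon 1: AUG Met / AUG Met — identical.
Codon 2: AAG Lys / AAG Lys — identical.
Codon 3: ACU Thr / AAA Lys — nonsynonymous.
Codon 4: CCU Pro / UUA Leu — nonsynonymous.
Codon 5: UGU Cys / UGU Cys — identical.
Codon 6: CGC Arg / CGU Arg — synonymous.
Codon 7: GGG Gly / GGG Gly — identical.
Codon 8: UGG Trp / UGG Trp — identical.
Codon 9: AGC Ser / AGA Arg — nonsynonymous.
Codon 10: CAA Gln / CAG Gln — synonymous.
Nonsynonymous differences: 3 → different protein.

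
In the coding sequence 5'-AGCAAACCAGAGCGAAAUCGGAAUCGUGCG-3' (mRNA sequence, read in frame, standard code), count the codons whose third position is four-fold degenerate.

Codon 1 AGC (Ser): third position 2-fold.
Codon 2 AAA (Lys): third position 2-fold.
Codon 3 CCA (Pro): third position 4-fold.
Codon 4 GAG (Glu): third position 2-fold.
Codon 5 CGA (Arg): third position 4-fold.
Codon 6 AAU (Asn): third position 2-fold.
Codon 7 CGG (Arg): third position 4-fold.
Codon 8 AAU (Asn): third position 2-fold.
Codon 9 CGU (Arg): third position 4-fold.
Codon 10 GCG (Ala): third position 4-fold.
Four-fold degenerate third positions: 5.

5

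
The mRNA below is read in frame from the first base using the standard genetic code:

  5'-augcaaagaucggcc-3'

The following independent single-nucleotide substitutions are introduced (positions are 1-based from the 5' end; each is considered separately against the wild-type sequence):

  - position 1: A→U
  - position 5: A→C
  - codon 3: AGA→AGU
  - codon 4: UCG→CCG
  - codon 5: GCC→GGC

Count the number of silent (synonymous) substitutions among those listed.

0

Codon 1: AUG (Met) → UUG (Leu) — missense.
Codon 2: CAA (Gln) → CCA (Pro) — missense.
Codon 3: AGA (Arg) → AGU (Ser) — missense.
Codon 4: UCG (Ser) → CCG (Pro) — missense.
Codon 5: GCC (Ala) → GGC (Gly) — missense.
Synonymous: 0 of 5.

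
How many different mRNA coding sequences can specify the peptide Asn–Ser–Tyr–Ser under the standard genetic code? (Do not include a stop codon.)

Asn: 2 codons.
Ser: 6 codons.
Tyr: 2 codons.
Ser: 6 codons.
2 × 6 × 2 × 6 = 144.

144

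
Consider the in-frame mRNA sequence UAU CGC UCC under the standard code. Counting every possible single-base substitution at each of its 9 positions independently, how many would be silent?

Codon 1 (UAU, Tyr): 1 synonymous substitution.
Codon 2 (CGC, Arg): 3 synonymous substitutions.
Codon 3 (UCC, Ser): 3 synonymous substitutions.
Total: 1 + 3 + 3 = 7.

7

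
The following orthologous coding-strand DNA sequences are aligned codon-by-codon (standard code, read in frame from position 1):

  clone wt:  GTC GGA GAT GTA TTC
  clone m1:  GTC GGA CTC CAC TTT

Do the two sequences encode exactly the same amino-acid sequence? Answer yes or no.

no

Codon 1: GTC Val / GTC Val — identical.
Codon 2: GGA Gly / GGA Gly — identical.
Codon 3: GAT Asp / CTC Leu — nonsynonymous.
Codon 4: GTA Val / CAC His — nonsynonymous.
Codon 5: TTC Phe / TTT Phe — synonymous.
Nonsynonymous differences: 2 → different protein.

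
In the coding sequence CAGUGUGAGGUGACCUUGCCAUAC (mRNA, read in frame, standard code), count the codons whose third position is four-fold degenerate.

Codon 1 CAG (Gln): third position 2-fold.
Codon 2 UGU (Cys): third position 2-fold.
Codon 3 GAG (Glu): third position 2-fold.
Codon 4 GUG (Val): third position 4-fold.
Codon 5 ACC (Thr): third position 4-fold.
Codon 6 UUG (Leu): third position 2-fold.
Codon 7 CCA (Pro): third position 4-fold.
Codon 8 UAC (Tyr): third position 2-fold.
Four-fold degenerate third positions: 3.

3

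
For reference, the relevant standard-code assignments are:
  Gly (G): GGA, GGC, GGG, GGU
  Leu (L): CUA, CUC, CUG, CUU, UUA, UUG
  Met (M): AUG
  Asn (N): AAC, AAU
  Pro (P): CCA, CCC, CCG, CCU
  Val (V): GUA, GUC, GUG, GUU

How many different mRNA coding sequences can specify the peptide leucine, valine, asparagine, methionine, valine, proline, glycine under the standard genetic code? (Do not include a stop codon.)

Leu: 6 codons.
Val: 4 codons.
Asn: 2 codons.
Met: 1 codon.
Val: 4 codons.
Pro: 4 codons.
Gly: 4 codons.
6 × 4 × 2 × 1 × 4 × 4 × 4 = 3072.

3072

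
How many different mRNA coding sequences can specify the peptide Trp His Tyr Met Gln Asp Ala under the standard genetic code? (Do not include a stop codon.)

Trp: 1 codon.
His: 2 codons.
Tyr: 2 codons.
Met: 1 codon.
Gln: 2 codons.
Asp: 2 codons.
Ala: 4 codons.
1 × 2 × 2 × 1 × 2 × 2 × 4 = 64.

64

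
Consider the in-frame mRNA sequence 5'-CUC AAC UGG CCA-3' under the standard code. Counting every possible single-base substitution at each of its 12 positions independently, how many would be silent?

7

Codon 1 (CUC, Leu): 3 synonymous substitutions.
Codon 2 (AAC, Asn): 1 synonymous substitution.
Codon 3 (UGG, Trp): 0 synonymous substitutions.
Codon 4 (CCA, Pro): 3 synonymous substitutions.
Total: 3 + 1 + 0 + 3 = 7.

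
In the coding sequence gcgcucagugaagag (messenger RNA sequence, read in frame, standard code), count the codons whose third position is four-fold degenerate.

Codon 1 GCG (Ala): third position 4-fold.
Codon 2 CUC (Leu): third position 4-fold.
Codon 3 AGU (Ser): third position 2-fold.
Codon 4 GAA (Glu): third position 2-fold.
Codon 5 GAG (Glu): third position 2-fold.
Four-fold degenerate third positions: 2.

2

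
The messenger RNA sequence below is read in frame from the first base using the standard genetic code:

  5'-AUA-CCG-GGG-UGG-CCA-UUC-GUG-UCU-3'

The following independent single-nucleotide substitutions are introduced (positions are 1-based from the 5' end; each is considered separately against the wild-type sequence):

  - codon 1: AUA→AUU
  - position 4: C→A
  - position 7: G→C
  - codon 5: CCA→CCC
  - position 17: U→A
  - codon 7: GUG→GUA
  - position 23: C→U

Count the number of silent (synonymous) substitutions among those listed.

Codon 1: AUA (Ile) → AUU (Ile) — synonymous.
Codon 2: CCG (Pro) → ACG (Thr) — missense.
Codon 3: GGG (Gly) → CGG (Arg) — missense.
Codon 5: CCA (Pro) → CCC (Pro) — synonymous.
Codon 6: UUC (Phe) → UAC (Tyr) — missense.
Codon 7: GUG (Val) → GUA (Val) — synonymous.
Codon 8: UCU (Ser) → UUU (Phe) — missense.
Synonymous: 3 of 7.

3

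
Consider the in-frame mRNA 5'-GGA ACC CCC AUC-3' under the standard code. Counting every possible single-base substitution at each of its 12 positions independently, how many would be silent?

Codon 1 (GGA, Gly): 3 synonymous substitutions.
Codon 2 (ACC, Thr): 3 synonymous substitutions.
Codon 3 (CCC, Pro): 3 synonymous substitutions.
Codon 4 (AUC, Ile): 2 synonymous substitutions.
Total: 3 + 3 + 3 + 2 = 11.

11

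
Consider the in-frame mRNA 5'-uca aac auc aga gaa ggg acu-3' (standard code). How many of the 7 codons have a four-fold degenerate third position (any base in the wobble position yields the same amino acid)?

3

Codon 1 UCA (Ser): third position 4-fold.
Codon 2 AAC (Asn): third position 2-fold.
Codon 3 AUC (Ile): third position 3-fold.
Codon 4 AGA (Arg): third position 2-fold.
Codon 5 GAA (Glu): third position 2-fold.
Codon 6 GGG (Gly): third position 4-fold.
Codon 7 ACU (Thr): third position 4-fold.
Four-fold degenerate third positions: 3.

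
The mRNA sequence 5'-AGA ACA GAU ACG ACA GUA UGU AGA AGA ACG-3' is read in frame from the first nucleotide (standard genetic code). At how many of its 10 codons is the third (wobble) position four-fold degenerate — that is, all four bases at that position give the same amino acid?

Codon 1 AGA (Arg): third position 2-fold.
Codon 2 ACA (Thr): third position 4-fold.
Codon 3 GAU (Asp): third position 2-fold.
Codon 4 ACG (Thr): third position 4-fold.
Codon 5 ACA (Thr): third position 4-fold.
Codon 6 GUA (Val): third position 4-fold.
Codon 7 UGU (Cys): third position 2-fold.
Codon 8 AGA (Arg): third position 2-fold.
Codon 9 AGA (Arg): third position 2-fold.
Codon 10 ACG (Thr): third position 4-fold.
Four-fold degenerate third positions: 5.

5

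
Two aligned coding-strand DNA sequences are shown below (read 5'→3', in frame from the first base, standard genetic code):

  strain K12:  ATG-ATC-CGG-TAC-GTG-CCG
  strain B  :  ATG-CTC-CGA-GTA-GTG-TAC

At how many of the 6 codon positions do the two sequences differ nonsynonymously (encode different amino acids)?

Codon 1: ATG Met / ATG Met — identical.
Codon 2: ATC Ile / CTC Leu — nonsynonymous.
Codon 3: CGG Arg / CGA Arg — synonymous.
Codon 4: TAC Tyr / GTA Val — nonsynonymous.
Codon 5: GTG Val / GTG Val — identical.
Codon 6: CCG Pro / TAC Tyr — nonsynonymous.
Nonsynonymous differences: 3.

3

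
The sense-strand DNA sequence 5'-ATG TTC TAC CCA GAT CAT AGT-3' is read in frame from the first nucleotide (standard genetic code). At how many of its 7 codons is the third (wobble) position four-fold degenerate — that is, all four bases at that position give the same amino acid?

1

Codon 1 ATG (Met): third position 1-fold.
Codon 2 TTC (Phe): third position 2-fold.
Codon 3 TAC (Tyr): third position 2-fold.
Codon 4 CCA (Pro): third position 4-fold.
Codon 5 GAT (Asp): third position 2-fold.
Codon 6 CAT (His): third position 2-fold.
Codon 7 AGT (Ser): third position 2-fold.
Four-fold degenerate third positions: 1.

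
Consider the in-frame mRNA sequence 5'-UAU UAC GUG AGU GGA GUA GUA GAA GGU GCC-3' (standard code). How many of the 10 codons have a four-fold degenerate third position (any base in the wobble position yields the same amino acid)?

6

Codon 1 UAU (Tyr): third position 2-fold.
Codon 2 UAC (Tyr): third position 2-fold.
Codon 3 GUG (Val): third position 4-fold.
Codon 4 AGU (Ser): third position 2-fold.
Codon 5 GGA (Gly): third position 4-fold.
Codon 6 GUA (Val): third position 4-fold.
Codon 7 GUA (Val): third position 4-fold.
Codon 8 GAA (Glu): third position 2-fold.
Codon 9 GGU (Gly): third position 4-fold.
Codon 10 GCC (Ala): third position 4-fold.
Four-fold degenerate third positions: 6.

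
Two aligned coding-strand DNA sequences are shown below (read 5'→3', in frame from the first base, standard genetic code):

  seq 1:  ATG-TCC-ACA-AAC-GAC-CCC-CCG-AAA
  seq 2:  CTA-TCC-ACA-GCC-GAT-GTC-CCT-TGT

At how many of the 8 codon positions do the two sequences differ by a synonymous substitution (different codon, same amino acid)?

Codon 1: ATG Met / CTA Leu — nonsynonymous.
Codon 2: TCC Ser / TCC Ser — identical.
Codon 3: ACA Thr / ACA Thr — identical.
Codon 4: AAC Asn / GCC Ala — nonsynonymous.
Codon 5: GAC Asp / GAT Asp — synonymous.
Codon 6: CCC Pro / GTC Val — nonsynonymous.
Codon 7: CCG Pro / CCT Pro — synonymous.
Codon 8: AAA Lys / TGT Cys — nonsynonymous.
Synonymous differences: 2.

2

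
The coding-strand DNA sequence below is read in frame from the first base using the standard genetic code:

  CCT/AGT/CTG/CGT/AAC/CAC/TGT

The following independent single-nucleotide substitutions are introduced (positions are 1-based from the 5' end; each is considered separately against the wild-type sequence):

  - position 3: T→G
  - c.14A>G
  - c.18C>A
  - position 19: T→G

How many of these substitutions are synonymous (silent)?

1

Codon 1: CCT (Pro) → CCG (Pro) — synonymous.
Codon 5: AAC (Asn) → AGC (Ser) — missense.
Codon 6: CAC (His) → CAA (Gln) — missense.
Codon 7: TGT (Cys) → GGT (Gly) — missense.
Synonymous: 1 of 4.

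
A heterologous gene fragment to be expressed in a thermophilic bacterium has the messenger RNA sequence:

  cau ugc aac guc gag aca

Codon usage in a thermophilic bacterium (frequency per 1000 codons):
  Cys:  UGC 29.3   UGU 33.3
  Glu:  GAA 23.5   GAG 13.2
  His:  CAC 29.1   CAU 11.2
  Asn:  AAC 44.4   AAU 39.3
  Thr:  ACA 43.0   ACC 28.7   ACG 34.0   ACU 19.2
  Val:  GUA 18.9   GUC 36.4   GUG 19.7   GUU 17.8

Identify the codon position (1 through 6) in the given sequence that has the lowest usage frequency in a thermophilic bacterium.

1

Codon 1 CAU (His): 11.2 per 1000.
Codon 2 UGC (Cys): 29.3 per 1000.
Codon 3 AAC (Asn): 44.4 per 1000.
Codon 4 GUC (Val): 36.4 per 1000.
Codon 5 GAG (Glu): 13.2 per 1000.
Codon 6 ACA (Thr): 43.0 per 1000.
Lowest frequency is 11.2 at codon 1.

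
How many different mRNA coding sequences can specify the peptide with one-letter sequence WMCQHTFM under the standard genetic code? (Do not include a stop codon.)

64

Trp: 1 codon.
Met: 1 codon.
Cys: 2 codons.
Gln: 2 codons.
His: 2 codons.
Thr: 4 codons.
Phe: 2 codons.
Met: 1 codon.
1 × 1 × 2 × 2 × 2 × 4 × 2 × 1 = 64.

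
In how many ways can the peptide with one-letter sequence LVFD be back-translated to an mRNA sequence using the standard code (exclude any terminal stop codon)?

Leu: 6 codons.
Val: 4 codons.
Phe: 2 codons.
Asp: 2 codons.
6 × 4 × 2 × 2 = 96.

96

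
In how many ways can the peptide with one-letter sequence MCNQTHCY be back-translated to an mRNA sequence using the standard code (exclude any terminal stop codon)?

Met: 1 codon.
Cys: 2 codons.
Asn: 2 codons.
Gln: 2 codons.
Thr: 4 codons.
His: 2 codons.
Cys: 2 codons.
Tyr: 2 codons.
1 × 2 × 2 × 2 × 4 × 2 × 2 × 2 = 256.

256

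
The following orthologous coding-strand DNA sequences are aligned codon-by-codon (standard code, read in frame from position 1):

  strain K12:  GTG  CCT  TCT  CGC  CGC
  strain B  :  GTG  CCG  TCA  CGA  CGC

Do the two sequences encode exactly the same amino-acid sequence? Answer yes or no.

yes

Codon 1: GTG Val / GTG Val — identical.
Codon 2: CCT Pro / CCG Pro — synonymous.
Codon 3: TCT Ser / TCA Ser — synonymous.
Codon 4: CGC Arg / CGA Arg — synonymous.
Codon 5: CGC Arg / CGC Arg — identical.
Nonsynonymous differences: 0 → same protein.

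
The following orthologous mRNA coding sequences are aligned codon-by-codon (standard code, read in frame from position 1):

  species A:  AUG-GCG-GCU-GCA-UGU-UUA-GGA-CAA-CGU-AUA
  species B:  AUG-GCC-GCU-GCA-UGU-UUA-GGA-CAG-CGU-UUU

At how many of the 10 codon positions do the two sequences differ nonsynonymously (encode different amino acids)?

Codon 1: AUG Met / AUG Met — identical.
Codon 2: GCG Ala / GCC Ala — synonymous.
Codon 3: GCU Ala / GCU Ala — identical.
Codon 4: GCA Ala / GCA Ala — identical.
Codon 5: UGU Cys / UGU Cys — identical.
Codon 6: UUA Leu / UUA Leu — identical.
Codon 7: GGA Gly / GGA Gly — identical.
Codon 8: CAA Gln / CAG Gln — synonymous.
Codon 9: CGU Arg / CGU Arg — identical.
Codon 10: AUA Ile / UUU Phe — nonsynonymous.
Nonsynonymous differences: 1.

1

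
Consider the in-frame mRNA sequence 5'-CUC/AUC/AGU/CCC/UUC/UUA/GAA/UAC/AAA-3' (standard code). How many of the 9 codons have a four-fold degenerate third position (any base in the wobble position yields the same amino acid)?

2

Codon 1 CUC (Leu): third position 4-fold.
Codon 2 AUC (Ile): third position 3-fold.
Codon 3 AGU (Ser): third position 2-fold.
Codon 4 CCC (Pro): third position 4-fold.
Codon 5 UUC (Phe): third position 2-fold.
Codon 6 UUA (Leu): third position 2-fold.
Codon 7 GAA (Glu): third position 2-fold.
Codon 8 UAC (Tyr): third position 2-fold.
Codon 9 AAA (Lys): third position 2-fold.
Four-fold degenerate third positions: 2.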